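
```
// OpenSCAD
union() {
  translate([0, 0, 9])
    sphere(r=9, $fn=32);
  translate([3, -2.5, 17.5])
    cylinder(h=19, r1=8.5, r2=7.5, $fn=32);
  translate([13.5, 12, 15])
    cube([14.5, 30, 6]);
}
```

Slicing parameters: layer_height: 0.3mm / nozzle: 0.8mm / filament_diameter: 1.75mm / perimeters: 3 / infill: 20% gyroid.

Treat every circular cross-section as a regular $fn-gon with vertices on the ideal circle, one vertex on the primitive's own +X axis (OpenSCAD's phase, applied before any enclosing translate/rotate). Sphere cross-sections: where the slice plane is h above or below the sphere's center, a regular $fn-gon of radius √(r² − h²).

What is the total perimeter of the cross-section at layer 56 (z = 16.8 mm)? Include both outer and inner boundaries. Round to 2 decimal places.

117.17 mm

At z = 16.8 mm: the r=9 sphere slices to a regular 32-gon of circumradius 4.490 (√(r²−h²) with h=7.8 from center) (perimeter = 2·32·4.490·sin(180°/32) = 28.17 mm); the cone at (3, -2.5) is absent (z outside [17.5, 36.5]); the 14.5×30 cube at (13.5, 12) contributes its full rectangle (perimeter 89.00 mm); Merging all regions: the 2 present regions are separate (no shared area or edge), so areas and boundary lengths simply add and each stays a separate island — boundary = 117.17 mm. Overall, the cross-section has 2 separate islands. Total boundary length (outer) = 117.17 mm.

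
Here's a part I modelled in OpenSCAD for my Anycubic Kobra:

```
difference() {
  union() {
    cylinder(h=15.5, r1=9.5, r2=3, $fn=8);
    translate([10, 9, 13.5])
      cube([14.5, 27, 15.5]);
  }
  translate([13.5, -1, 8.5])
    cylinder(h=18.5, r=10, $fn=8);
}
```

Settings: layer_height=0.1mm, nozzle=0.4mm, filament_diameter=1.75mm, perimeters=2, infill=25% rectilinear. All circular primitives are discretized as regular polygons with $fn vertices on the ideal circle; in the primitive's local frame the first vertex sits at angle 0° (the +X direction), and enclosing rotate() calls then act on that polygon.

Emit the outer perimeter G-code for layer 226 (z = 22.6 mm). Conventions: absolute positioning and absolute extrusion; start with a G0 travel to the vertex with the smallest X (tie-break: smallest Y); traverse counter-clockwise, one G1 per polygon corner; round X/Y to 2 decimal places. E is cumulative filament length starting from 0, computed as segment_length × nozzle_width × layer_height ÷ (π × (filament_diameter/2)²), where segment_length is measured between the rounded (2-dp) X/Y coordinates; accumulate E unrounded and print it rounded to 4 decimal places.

G0 X10.00 Y9.00 Z22.60
G1 X24.50 Y9.00 E0.2411
G1 X24.50 Y36.00 E0.6901
G1 X10.00 Y36.00 E0.9313
G1 X10.00 Y9.00 E1.3803

At z = 22.6 mm: the cone does not reach this height (z outside [0, 15.5]); the cube at (10, 9) (footprint 14.5×27) is included at this height; Combining (union): only the 14.5×27 cube at (10, 9) is present, so the union is just that shape — 1 connected region; the r=10 cylinder at (13.5, -1) contributes a regular 8-gon of circumradius 10; Subtracting the remaining from the first: starting from the result so far, the r=10 cylinder at (13.5, -1) misses the remaining region (no effect) — 1 connected region. The outline is a single polygon with 4 vertices. Extrusion per mm of travel: 0.4 × 0.1 / (π × 0.875²) = 0.016630. Accumulating E over each segment gives final E = 1.3803.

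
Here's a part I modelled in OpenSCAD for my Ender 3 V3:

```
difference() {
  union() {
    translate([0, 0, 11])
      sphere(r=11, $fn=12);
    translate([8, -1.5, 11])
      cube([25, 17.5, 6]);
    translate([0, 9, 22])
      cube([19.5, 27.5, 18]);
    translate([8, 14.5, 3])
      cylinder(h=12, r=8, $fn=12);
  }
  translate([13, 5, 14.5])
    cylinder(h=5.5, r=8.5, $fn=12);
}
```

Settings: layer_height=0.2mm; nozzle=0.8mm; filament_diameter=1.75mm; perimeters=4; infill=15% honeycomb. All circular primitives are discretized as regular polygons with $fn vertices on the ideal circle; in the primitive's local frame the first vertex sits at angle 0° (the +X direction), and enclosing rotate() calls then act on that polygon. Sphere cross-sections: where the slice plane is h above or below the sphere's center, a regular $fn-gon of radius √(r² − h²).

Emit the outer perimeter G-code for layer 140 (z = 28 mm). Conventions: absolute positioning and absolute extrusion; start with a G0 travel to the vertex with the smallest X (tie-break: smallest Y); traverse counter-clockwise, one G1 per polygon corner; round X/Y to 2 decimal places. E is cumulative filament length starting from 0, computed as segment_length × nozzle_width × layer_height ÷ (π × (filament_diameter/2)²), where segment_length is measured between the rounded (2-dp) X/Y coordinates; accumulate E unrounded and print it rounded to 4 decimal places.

At z = 28 mm: the sphere does not reach this height (|z−center|=17.000 > r=11); the cube at (8, -1.5) is absent (z outside [11, 17]); the 19.5×27.5 cube at (0, 9) contributes its full rectangle; the cylinder at (8, 14.5) is absent (z outside [3, 15]); Combining (union): only the 19.5×27.5 cube at (0, 9) is present, so the union is just that shape — 1 connected region; the cylinder at (13, 5) is not intersected at this z (z outside [14.5, 20]); After the difference (first − rest): none of the subtracted shapes is present at this height, so the result so far is unchanged — 1 connected region. The outline is a single polygon with 4 vertices. Extrusion per mm of travel: 0.8 × 0.2 / (π × 0.875²) = 0.066520. Accumulating E over each segment gives final E = 6.2529.

G0 X0.00 Y9.00 Z28.00
G1 X19.50 Y9.00 E1.2971
G1 X19.50 Y36.50 E3.1265
G1 X0.00 Y36.50 E4.4236
G1 X0.00 Y9.00 E6.2529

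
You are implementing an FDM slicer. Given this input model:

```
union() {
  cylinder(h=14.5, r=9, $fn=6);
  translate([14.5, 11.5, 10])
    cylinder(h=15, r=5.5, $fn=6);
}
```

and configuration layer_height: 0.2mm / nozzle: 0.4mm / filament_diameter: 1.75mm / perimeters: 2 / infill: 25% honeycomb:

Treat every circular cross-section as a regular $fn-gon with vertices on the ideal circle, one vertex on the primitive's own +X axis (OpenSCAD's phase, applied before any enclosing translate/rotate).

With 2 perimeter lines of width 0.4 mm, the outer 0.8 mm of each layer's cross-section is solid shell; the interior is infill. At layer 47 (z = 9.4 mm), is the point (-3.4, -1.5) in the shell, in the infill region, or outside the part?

infill

At z = 9.4 mm: the r=9 cylinder contributes a regular 6-gon of circumradius 9; the cylinder at (14.5, 11.5) does not reach this height (z outside [10, 25]); Taking the union: only the r=9 cylinder is present, so the union is just that shape — 1 connected region. Overall, the cross-section is a single solid region. The nearest boundary edge runs (-9.00, 0.00)→(-4.50, -7.79); distance from the point to it = 4.10 mm. The point is inside the cross-section and 4.10 mm from the nearest boundary — more than the 0.8 mm shell width (2 × 0.4), so it's in the infill interior.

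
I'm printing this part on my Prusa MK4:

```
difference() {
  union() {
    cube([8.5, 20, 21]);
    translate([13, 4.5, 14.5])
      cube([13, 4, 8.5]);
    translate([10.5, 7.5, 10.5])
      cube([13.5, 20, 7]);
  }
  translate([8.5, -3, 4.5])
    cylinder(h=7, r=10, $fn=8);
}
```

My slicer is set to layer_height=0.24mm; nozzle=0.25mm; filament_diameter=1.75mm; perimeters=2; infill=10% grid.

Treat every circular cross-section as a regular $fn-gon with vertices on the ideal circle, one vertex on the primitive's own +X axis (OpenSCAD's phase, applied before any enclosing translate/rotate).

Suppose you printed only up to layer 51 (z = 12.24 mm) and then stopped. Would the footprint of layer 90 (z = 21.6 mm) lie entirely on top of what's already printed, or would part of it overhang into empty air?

Compare the two slices. At z = 12.24: the cube is present — its section is the full 8.5×20 rectangle (area 170.00 mm²); the cube at (13, 4.5) is not intersected at this z (z outside [14.5, 23]); the cube at (10.5, 7.5) (footprint 13.5×20) is included at this height (area 270.00 mm²); Merging all regions: the 2 present regions are separate (no shared area or edge), so areas and boundary lengths simply add and each stays a separate island — area = 440.00 mm²; the cylinder at (8.5, -3) does not reach this height (z outside [4.5, 11.5]); Subtracting the remaining from the first: none of the subtracted shapes is present at this height, so the result so far is unchanged — area = 440.00 mm². At z = 21.6: the cube does not reach this height (z outside [0, 21]); the cube at (13, 4.5) is present — its section is the full 13×4 rectangle (area 52.00 mm²); the cube at (10.5, 7.5) is not intersected at this z (z outside [10.5, 17.5]); Taking the union: only the 13×4 cube at (13, 4.5) is present, so the union is just that shape — area = 52.00 mm²; the cylinder at (8.5, -3) does not reach this height (z outside [4.5, 11.5]); After the difference (first − rest): none of the subtracted shapes is present at this height, so the result so far is unchanged — area = 52.00 mm². Checking containment: at z = 21.6 the cross-section extends beyond the z = 12.24 cross-section by about 41.00 mm².

part overhangs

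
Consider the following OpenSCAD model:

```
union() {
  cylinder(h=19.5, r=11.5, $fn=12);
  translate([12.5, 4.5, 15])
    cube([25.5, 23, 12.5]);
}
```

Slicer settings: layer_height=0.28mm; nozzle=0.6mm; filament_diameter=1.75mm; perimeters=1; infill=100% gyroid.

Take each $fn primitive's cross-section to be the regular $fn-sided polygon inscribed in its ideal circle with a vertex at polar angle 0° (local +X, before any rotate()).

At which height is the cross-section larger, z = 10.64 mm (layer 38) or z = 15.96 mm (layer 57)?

Layer 38 (z = 10.64): the r=11.5 cylinder gives a regular 12-gon of circumradius 11.5 (constant along its height) (area = (12/2)·11.500²·sin(360°/12) = 396.75 mm²); the cube at (12.5, 4.5) is not intersected at this z (z outside [15, 27.5]); Taking the union: only the r=11.5 cylinder is present, so the union is just that shape — area = 396.75 mm². So its area = 396.75 mm². Layer 57 (z = 15.96): the r=11.5 cylinder gives a regular 12-gon of circumradius 11.5 (constant along its height) (area = (12/2)·11.500²·sin(360°/12) = 396.75 mm²); the 25.5×23 cube at (12.5, 4.5) contributes its full rectangle (area 586.50 mm²); Combining (union): the 2 present regions are separate (no shared area or edge), so areas and boundary lengths simply add and each stays a separate island — area = 983.25 mm². So its area = 983.25 mm². Layer 57 is larger (983.25 vs 396.75 mm²).

layer 57 (z = 15.96 mm)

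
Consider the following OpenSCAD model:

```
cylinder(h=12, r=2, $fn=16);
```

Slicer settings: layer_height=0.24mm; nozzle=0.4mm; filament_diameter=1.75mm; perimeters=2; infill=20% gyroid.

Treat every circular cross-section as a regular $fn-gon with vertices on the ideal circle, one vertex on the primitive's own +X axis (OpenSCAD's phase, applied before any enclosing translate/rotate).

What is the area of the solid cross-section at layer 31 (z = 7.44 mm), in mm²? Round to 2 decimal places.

12.25 mm²

At z = 7.44 mm: the r=2 cylinder contributes a regular 16-gon of circumradius 2 (area = (16/2)·2.000²·sin(360°/16) = 12.25 mm²). Overall, the cross-section is a single solid region. Net area = 12.25 mm².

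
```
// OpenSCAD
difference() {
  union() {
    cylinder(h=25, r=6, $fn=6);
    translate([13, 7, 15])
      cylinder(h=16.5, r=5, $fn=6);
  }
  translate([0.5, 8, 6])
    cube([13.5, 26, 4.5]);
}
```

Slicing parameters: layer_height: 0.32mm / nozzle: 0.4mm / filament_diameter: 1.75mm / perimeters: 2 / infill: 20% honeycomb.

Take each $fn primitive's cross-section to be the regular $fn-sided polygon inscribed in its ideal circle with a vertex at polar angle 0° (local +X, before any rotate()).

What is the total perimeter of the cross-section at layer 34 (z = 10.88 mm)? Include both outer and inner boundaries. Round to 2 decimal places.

At z = 10.88 mm: the cylinder: section is a regular 6-gon, circumradius r=6 (perimeter = 2·6·6.000·sin(180°/6) = 36.00 mm); the cylinder at (13, 7) does not reach this height (z outside [15, 31.5]); Merging all regions: only the r=6 cylinder is present, so the union is just that shape — boundary = 36.00 mm; the cube at (0.5, 8) does not reach this height (z outside [6, 10.5]); Subtracting the remaining from the first: none of the subtracted shapes is present at this height, so that combined region is unchanged — boundary = 36.00 mm. Overall, the cross-section is a single solid region. Total boundary length (outer) = 36.00 mm.

36.00 mm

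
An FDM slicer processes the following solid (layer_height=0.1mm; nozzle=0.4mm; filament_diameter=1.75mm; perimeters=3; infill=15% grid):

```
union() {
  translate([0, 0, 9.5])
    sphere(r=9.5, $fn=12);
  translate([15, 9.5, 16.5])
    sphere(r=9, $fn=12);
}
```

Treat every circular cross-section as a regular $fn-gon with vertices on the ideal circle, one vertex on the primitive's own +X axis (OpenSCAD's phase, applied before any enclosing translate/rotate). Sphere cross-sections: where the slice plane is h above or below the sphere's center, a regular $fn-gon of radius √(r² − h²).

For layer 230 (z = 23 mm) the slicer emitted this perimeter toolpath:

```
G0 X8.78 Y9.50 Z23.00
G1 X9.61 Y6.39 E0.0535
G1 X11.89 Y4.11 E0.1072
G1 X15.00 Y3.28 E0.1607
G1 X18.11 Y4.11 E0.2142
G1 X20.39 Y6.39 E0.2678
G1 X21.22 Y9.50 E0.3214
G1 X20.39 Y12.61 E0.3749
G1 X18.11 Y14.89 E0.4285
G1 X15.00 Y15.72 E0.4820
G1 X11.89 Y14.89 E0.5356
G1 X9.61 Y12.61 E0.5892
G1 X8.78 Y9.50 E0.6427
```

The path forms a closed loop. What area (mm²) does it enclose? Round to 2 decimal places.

116.14 mm²

Apply the shoelace formula to the sequence of (X, Y) vertices; enclosed area = 116.14 mm².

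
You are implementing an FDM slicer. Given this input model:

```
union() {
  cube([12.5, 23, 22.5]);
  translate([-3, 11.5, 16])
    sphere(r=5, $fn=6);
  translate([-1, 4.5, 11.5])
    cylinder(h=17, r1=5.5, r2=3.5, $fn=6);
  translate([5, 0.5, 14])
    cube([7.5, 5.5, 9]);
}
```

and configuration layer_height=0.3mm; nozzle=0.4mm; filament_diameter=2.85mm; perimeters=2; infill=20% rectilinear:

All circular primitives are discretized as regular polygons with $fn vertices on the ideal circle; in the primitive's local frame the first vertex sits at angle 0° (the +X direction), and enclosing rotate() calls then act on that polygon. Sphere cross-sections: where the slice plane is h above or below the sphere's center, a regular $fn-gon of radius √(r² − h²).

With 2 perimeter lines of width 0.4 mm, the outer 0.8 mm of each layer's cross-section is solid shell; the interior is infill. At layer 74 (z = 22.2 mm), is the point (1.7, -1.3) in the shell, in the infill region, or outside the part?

outside

At z = 22.2 mm: the 12.5×23 cube contributes its full rectangle; the sphere at (-3, 11.5) is absent (|z−center|=6.200 > r=5); the cone at (-1, 4.5) contributes a regular 6-gon of circumradius 4.241 (interpolated between r1=5.5 and r2=3.5 at t=0.629); the 7.5×5.5 cube at (5, 0.5) contributes its full rectangle; Merging all regions: the regions partially overlap (shared area 57.27 mm²), so overlapping operands fuse into one piece — 1 connected region. Overall, the cross-section is a single solid region. The nearest boundary edge runs (12.50, 0.00)→(0.00, 0.00); distance from the point to it = 1.30 mm. The point is not inside any of the regions above, so it lies outside the cross-section (1.30 mm from the nearest boundary).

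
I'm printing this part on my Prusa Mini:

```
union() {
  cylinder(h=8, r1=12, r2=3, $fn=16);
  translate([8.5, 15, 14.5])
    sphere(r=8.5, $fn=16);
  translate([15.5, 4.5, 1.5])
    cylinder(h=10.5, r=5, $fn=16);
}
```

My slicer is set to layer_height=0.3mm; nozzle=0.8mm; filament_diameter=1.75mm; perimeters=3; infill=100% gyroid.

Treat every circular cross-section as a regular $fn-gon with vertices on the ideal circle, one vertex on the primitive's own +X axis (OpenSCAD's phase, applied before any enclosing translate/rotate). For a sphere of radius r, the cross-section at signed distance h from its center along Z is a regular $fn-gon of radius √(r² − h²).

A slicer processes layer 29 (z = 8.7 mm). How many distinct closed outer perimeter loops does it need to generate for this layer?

At z = 8.7 mm: the cone does not reach this height (z outside [0, 8]); the r=8.5 sphere at (8.5, 15) contributes a regular 16-gon of circumradius √(8.5²−5.8²) = 6.214; the cylinder at (15.5, 4.5): section is a regular 16-gon, circumradius r=5; Combining (union): the 2 present regions are separate (no shared area or edge), so areas and boundary lengths simply add and each stays a separate island — 2 connected regions. The result has 2 disconnected regions.

2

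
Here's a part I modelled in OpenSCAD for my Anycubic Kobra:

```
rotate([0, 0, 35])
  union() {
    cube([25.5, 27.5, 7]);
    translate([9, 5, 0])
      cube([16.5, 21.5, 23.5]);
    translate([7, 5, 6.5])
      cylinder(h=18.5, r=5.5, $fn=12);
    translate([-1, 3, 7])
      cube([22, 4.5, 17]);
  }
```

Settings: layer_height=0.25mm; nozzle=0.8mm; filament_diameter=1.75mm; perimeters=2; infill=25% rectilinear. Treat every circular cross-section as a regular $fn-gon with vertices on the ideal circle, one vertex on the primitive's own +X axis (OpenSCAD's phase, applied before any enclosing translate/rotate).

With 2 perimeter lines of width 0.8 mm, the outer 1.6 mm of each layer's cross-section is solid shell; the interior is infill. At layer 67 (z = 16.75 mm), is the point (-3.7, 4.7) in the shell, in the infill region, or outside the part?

shell

At z = 16.75 mm: the cube is absent (z outside [0, 7]); the 16.5×21.5 cube at (9, 5) contributes its full rectangle; the r=5.5 cylinder at (7, 5) contributes a regular 12-gon of circumradius 5.5; the cube at (-1, 3) is present — its section is the full 22×4.5 rectangle; Taking the union: the regions partially overlap (shared area 81.06 mm²), so overlapping operands fuse into one piece — 1 connected region; (whole slice rotated 35° about Z — lengths, areas and connectivity unchanged). Overall, the cross-section is a single solid region. Undo the 35° rotation: the query point maps to (-0.335, 5.972) in the un-rotated model frame. The nearest boundary edge runs (-1.00, 3.00)→(-1.00, 7.50); distance from the point to it = 0.66 mm. The point is inside the cross-section, 0.66 mm from the nearest boundary — within the 1.6 mm shell band (2 × 0.8).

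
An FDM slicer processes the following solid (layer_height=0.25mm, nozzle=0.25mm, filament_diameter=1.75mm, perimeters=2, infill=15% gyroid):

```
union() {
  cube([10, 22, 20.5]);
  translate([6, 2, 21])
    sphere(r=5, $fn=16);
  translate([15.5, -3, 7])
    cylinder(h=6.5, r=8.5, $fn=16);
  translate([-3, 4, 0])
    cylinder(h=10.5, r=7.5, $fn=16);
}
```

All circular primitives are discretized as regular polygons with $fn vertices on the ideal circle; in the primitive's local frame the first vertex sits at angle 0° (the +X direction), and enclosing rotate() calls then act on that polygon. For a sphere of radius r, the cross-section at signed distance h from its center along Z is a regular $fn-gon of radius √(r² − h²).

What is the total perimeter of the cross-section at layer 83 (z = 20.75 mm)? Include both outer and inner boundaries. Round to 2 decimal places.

31.18 mm

At z = 20.75 mm: the cube is absent (z outside [0, 20.5]); the sphere at (6, 2): section is a regular 16-gon, circumradius = √(r²−h²) = √(5²−0.25²) = 4.994 (perimeter = 2·16·4.994·sin(180°/16) = 31.18 mm); the cylinder at (15.5, -3) is not intersected at this z (z outside [7, 13.5]); the cylinder at (-3, 4) does not reach this height (z outside [0, 10.5]); Combining (union): only the r=5 sphere at (6, 2) is present, so the union is just that shape — boundary = 31.18 mm. Overall, the cross-section is a single solid region. Total boundary length (outer) = 31.18 mm.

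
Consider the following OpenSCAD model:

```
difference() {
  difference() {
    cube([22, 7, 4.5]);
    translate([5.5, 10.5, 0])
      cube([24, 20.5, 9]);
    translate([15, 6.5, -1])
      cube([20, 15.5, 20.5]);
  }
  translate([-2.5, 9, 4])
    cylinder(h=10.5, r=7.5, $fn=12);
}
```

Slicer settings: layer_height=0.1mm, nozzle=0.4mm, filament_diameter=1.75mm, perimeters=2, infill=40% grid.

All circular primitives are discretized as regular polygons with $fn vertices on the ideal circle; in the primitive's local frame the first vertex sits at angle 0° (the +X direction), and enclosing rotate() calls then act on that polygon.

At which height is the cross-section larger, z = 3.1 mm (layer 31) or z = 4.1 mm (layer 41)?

Layer 31 (z = 3.1): the cube is present — its section is the full 22×7 rectangle (area 154.00 mm²); the cube at (5.5, 10.5) (footprint 24×20.5) is included at this height (area 492.00 mm²); the cube at (15, 6.5) is present — its section is the full 20×15.5 rectangle (area 310.00 mm²); Taking the first minus the rest: starting from the 22×7 cube (154.00 mm²), the 24×20.5 cube at (5.5, 10.5) misses the remaining region (no effect); the 20×15.5 cube at (15, 6.5) partially overlaps it — only the 3.50 mm² overlap (of its 310.00 mm²) is removed, clipping the outline — area = 150.50 mm²; the cylinder at (-2.5, 9) is absent (z outside [4, 14.5]); Taking the first minus the rest: none of the subtracted shapes is present at this height, so the result so far is unchanged — area = 150.50 mm². So its area = 150.50 mm². Layer 41 (z = 4.1): the cube is present — its section is the full 22×7 rectangle (area 154.00 mm²); the cube at (5.5, 10.5) (footprint 24×20.5) is included at this height (area 492.00 mm²); the cube at (15, 6.5) is present — its section is the full 20×15.5 rectangle (area 310.00 mm²); Subtracting the remaining from the first: starting from the 22×7 cube (154.00 mm²), the 24×20.5 cube at (5.5, 10.5) misses the remaining region (no effect); the 20×15.5 cube at (15, 6.5) partially overlaps it — only the 3.50 mm² overlap (of its 310.00 mm²) is removed, clipping the outline — area = 150.50 mm²; the cylinder at (-2.5, 9): section is a regular 12-gon, circumradius r=7.5 (area = (12/2)·7.500²·sin(360°/12) = 168.75 mm²); Subtracting the remaining from the first: starting from the result so far (150.50 mm²), the r=7.5 cylinder at (-2.5, 9) partially overlaps it — only the 14.81 mm² overlap (of its 168.75 mm²) is removed, clipping the outline — area = 135.69 mm². So its area = 135.69 mm². Layer 31 is larger (150.50 vs 135.69 mm²).

layer 31 (z = 3.1 mm)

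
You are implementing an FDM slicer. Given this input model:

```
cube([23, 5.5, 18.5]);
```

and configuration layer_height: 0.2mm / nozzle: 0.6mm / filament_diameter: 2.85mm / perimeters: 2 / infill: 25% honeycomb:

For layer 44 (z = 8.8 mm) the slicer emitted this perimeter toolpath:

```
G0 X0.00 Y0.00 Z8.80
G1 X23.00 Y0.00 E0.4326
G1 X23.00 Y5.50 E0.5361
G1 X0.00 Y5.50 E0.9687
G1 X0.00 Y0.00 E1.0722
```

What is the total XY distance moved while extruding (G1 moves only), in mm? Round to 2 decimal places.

Sum the Euclidean lengths of each G1 segment: total = 57.00 mm.

57.00 mm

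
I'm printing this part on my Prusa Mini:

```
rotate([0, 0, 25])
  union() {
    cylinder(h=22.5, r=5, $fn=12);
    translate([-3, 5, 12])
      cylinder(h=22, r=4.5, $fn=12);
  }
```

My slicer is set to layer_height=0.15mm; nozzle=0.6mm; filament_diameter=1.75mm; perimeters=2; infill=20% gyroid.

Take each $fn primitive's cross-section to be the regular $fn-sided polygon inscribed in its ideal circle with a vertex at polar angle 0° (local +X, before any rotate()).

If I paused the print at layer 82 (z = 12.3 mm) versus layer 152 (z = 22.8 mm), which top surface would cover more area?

layer 82 (z = 12.3 mm)

Layer 82 (z = 12.3): the r=5 cylinder contributes a regular 12-gon of circumradius 5 (area = (12/2)·5.000²·sin(360°/12) = 75.00 mm²); the r=4.5 cylinder at (-3, 5) contributes a regular 12-gon of circumradius 4.5 (area = (12/2)·4.500²·sin(360°/12) = 60.75 mm²); Combining (union): the regions partially overlap — summed areas 135.75 mm² minus the doubly-counted overlap 17.25 mm² gives 118.50 mm² — area = 118.50 mm²; (whole slice rotated 25° about Z — lengths, areas and connectivity unchanged). So its area = 118.50 mm². Layer 152 (z = 22.8): the cylinder is absent (z outside [0, 22.5]); the cylinder at (-3, 5): section is a regular 12-gon, circumradius r=4.5 (area = (12/2)·4.500²·sin(360°/12) = 60.75 mm²); Taking the union: only the r=4.5 cylinder at (-3, 5) is present, so the union is just that shape — area = 60.75 mm²; (rotated 25° about Z; rotation is an isometry so areas/perimeters/island counts are preserved). So its area = 60.75 mm². Layer 82 is larger (118.50 vs 60.75 mm²).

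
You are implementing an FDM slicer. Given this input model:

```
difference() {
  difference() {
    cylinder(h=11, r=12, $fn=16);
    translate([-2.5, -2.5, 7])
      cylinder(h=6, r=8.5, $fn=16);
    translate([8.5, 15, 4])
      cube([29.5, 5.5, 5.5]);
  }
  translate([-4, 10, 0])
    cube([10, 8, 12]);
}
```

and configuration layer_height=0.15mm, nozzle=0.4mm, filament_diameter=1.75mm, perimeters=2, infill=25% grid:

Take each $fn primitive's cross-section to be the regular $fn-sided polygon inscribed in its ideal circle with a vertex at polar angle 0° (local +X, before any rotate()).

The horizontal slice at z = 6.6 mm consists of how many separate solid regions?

1

At z = 6.6 mm: the r=12 cylinder contributes a regular 16-gon of circumradius 12; the cylinder at (-2.5, -2.5) does not reach this height (z outside [7, 13]); the cube at (8.5, 15) (footprint 29.5×5.5) is included at this height; Taking the first minus the rest: starting from the r=12 cylinder, the 29.5×5.5 cube at (8.5, 15) misses the remaining region (no effect) — 1 connected region; the cube at (-4, 10) (footprint 10×8) is included at this height; After the difference (first − rest): starting from the result so far, the 10×8 cube at (-4, 10) partially overlaps it — only the 14.36 mm² overlap (of its 80.00 mm²) is removed, clipping the outline — 1 connected region. The result has 1 disconnected region.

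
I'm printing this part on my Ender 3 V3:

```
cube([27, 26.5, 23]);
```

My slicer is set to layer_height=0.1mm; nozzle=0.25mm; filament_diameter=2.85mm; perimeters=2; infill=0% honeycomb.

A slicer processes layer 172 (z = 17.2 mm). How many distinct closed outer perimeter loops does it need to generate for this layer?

At z = 17.2 mm: the 27×26.5 cube contributes its full rectangle. The result has 1 disconnected region.

1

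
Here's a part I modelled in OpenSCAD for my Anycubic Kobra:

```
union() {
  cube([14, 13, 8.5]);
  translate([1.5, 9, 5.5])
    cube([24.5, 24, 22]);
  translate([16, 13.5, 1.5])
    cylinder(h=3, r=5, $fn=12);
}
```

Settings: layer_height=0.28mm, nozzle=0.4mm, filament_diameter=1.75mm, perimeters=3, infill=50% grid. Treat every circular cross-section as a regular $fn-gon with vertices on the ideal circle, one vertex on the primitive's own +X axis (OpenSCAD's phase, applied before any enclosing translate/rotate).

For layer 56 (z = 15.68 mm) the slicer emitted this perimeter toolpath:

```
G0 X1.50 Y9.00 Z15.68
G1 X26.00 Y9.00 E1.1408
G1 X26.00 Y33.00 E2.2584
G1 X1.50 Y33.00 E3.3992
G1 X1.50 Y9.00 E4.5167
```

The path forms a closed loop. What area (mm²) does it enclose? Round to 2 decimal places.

Apply the shoelace formula to the sequence of (X, Y) vertices; enclosed area = 588.00 mm².

588.00 mm²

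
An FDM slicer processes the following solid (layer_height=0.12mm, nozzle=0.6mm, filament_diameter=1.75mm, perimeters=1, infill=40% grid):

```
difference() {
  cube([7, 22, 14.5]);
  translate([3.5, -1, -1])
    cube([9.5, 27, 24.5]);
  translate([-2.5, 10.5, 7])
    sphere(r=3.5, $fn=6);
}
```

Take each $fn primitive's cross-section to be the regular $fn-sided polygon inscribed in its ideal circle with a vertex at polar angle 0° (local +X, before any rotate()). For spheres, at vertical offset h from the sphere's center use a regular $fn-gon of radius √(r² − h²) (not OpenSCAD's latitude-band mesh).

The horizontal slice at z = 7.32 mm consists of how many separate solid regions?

1

At z = 7.32 mm: the 7×22 cube contributes its full rectangle; the cube at (3.5, -1) is present — its section is the full 9.5×27 rectangle; the r=3.5 sphere at (-2.5, 10.5) contributes a regular 6-gon of circumradius √(3.5²−0.32²) = 3.485; Taking the first minus the rest: starting from the 7×22 cube, the 9.5×27 cube at (3.5, -1) partially overlaps it — only the 77.00 mm² overlap (of its 256.50 mm²) is removed, clipping the outline; the r=3.5 sphere at (-2.5, 10.5) partially overlaps it — only the 1.68 mm² overlap (of its 31.56 mm²) is removed, clipping the outline — 1 connected region. The result has 1 disconnected region.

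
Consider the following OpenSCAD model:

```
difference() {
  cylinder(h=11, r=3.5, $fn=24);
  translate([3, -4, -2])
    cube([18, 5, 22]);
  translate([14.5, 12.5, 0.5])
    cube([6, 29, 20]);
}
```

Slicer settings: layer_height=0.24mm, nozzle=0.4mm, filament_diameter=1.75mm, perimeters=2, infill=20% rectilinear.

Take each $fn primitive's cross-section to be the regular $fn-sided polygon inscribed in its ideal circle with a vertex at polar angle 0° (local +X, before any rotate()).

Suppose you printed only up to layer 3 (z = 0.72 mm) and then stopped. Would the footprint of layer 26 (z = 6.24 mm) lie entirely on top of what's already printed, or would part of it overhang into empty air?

entirely on top

Compare the two slices. At z = 0.72: the cylinder: section is a regular 24-gon, circumradius r=3.5 (area = (24/2)·3.500²·sin(360°/24) = 38.05 mm²); the cube at (3, -4) (footprint 18×5) is included at this height (area 90.00 mm²); the 6×29 cube at (14.5, 12.5) contributes its full rectangle (area 174.00 mm²); After the difference (first − rest): starting from the r=3.5 cylinder (38.05 mm²), the 18×5 cube at (3, -4) partially overlaps it — only the 1.01 mm² overlap (of its 90.00 mm²) is removed, clipping the outline; the 6×29 cube at (14.5, 12.5) misses the remaining region (no effect) — area = 37.04 mm². At z = 6.24: the r=3.5 cylinder gives a regular 24-gon of circumradius 3.5 (constant along its height) (area = (24/2)·3.500²·sin(360°/24) = 38.05 mm²); the 18×5 cube at (3, -4) contributes its full rectangle (area 90.00 mm²); the cube at (14.5, 12.5) is present — its section is the full 6×29 rectangle (area 174.00 mm²); Subtracting the remaining from the first: starting from the r=3.5 cylinder (38.05 mm²), the 18×5 cube at (3, -4) partially overlaps it — only the 1.01 mm² overlap (of its 90.00 mm²) is removed, clipping the outline; the 6×29 cube at (14.5, 12.5) misses the remaining region (no effect) — area = 37.04 mm². Checking containment: the cross-section at z = 6.24 is a subset of the cross-section at z = 0.72.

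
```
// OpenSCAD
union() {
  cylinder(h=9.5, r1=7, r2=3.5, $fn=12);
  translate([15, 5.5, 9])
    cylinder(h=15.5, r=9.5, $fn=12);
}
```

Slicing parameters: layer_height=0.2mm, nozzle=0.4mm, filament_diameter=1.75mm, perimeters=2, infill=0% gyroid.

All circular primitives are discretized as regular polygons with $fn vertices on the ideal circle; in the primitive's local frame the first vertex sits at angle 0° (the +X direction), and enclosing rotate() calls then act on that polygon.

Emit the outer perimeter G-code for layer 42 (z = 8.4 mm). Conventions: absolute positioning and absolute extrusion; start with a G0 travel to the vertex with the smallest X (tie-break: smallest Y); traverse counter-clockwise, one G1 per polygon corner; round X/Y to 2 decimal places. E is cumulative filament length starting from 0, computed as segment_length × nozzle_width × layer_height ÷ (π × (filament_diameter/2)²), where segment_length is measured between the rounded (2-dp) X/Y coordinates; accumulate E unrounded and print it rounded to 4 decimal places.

At z = 8.4 mm: the cone: at t=0.884 of its height the radius interpolates to r₁+(r₂−r₁)t = 3.905, giving a regular 12-gon of that circumradius; the cylinder at (15, 5.5) is absent (z outside [9, 24.5]); Combining (union): only the cone is present, so the union is just that shape — 1 connected region. The outline is a single polygon with 12 vertices. Extrusion per mm of travel: 0.4 × 0.2 / (π × 0.875²) = 0.033260. Accumulating E over each segment gives final E = 0.8067.

G0 X-3.91 Y0.00 Z8.40
G1 X-3.38 Y-1.95 E0.0672
G1 X-1.95 Y-3.38 E0.1345
G1 X0.00 Y-3.91 E0.2017
G1 X1.95 Y-3.38 E0.2689
G1 X3.38 Y-1.95 E0.3362
G1 X3.91 Y0.00 E0.4034
G1 X3.38 Y1.95 E0.4706
G1 X1.95 Y3.38 E0.5378
G1 X0.00 Y3.91 E0.6050
G1 X-1.95 Y3.38 E0.6723
G1 X-3.38 Y1.95 E0.7395
G1 X-3.91 Y0.00 E0.8067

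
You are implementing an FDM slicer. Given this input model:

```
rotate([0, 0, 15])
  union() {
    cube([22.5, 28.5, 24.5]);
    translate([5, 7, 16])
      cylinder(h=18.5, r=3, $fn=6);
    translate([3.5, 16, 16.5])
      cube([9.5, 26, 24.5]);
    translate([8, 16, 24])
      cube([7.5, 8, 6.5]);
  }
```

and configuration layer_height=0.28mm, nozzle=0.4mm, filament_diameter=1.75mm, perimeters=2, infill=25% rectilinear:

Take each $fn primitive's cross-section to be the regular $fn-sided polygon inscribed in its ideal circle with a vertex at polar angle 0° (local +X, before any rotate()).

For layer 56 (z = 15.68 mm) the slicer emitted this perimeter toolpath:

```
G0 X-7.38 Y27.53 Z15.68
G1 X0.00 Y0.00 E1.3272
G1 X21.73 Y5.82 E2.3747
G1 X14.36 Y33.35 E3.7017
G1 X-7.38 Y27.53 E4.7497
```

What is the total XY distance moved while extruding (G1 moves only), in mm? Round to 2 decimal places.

102.00 mm

Sum the Euclidean lengths of each G1 segment: total = 102.00 mm.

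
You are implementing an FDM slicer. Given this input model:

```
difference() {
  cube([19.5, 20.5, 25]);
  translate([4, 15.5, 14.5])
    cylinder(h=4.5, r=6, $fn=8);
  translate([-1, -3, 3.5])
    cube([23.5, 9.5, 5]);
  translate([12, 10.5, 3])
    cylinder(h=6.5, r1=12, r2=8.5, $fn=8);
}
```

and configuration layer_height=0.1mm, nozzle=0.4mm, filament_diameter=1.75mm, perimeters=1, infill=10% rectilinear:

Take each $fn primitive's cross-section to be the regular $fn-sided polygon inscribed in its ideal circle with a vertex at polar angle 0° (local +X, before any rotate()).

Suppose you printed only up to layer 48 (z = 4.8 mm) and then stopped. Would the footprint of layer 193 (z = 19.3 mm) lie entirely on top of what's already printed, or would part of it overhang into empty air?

Compare the two slices. At z = 4.8: the cube is present — its section is the full 19.5×20.5 rectangle (area 399.75 mm²); the cylinder at (4, 15.5) is not intersected at this z (z outside [14.5, 19]); the cube at (-1, -3) is present — its section is the full 23.5×9.5 rectangle (area 223.25 mm²); the cone at (12, 10.5) contributes a regular 8-gon of circumradius 11.031 (interpolated between r1=12 and r2=8.5 at t=0.277) (area = (8/2)·11.031²·sin(360°/8) = 344.16 mm²); Taking the first minus the rest: starting from the 19.5×20.5 cube (399.75 mm²), the 23.5×9.5 cube at (-1, -3) partially overlaps it — only the 126.75 mm² overlap (of its 223.25 mm²) is removed, clipping the outline; the cone at (12, 10.5) partially overlaps it — only the 225.36 mm² overlap (of its 344.16 mm²) is removed, clipping the outline — area = 47.64 mm². At z = 19.3: the cube (footprint 19.5×20.5) is included at this height (area 399.75 mm²); the cylinder at (4, 15.5) is absent (z outside [14.5, 19]); the cube at (-1, -3) is not intersected at this z (z outside [3.5, 8.5]); the cone at (12, 10.5) is absent (z outside [3, 9.5]); After the difference (first − rest): none of the subtracted shapes is present at this height, so the 19.5×20.5 cube is unchanged — area = 399.75 mm². Checking containment: at z = 19.3 the cross-section extends beyond the z = 4.8 cross-section by about 352.11 mm².

part overhangs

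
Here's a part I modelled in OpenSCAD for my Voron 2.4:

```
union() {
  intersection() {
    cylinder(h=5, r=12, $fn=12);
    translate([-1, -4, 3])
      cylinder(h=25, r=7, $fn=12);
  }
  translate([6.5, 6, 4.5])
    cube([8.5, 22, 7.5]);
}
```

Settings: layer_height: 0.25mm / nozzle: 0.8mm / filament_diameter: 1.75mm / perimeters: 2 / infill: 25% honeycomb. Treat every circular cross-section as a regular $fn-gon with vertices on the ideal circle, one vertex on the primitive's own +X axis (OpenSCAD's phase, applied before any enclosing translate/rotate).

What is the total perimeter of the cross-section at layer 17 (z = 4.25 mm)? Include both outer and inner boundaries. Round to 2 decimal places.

At z = 4.25 mm: the r=12 cylinder contributes a regular 12-gon of circumradius 12 (perimeter = 2·12·12.000·sin(180°/12) = 74.54 mm); the r=7 cylinder at (-1, -4) contributes a regular 12-gon of circumradius 7 (perimeter = 2·12·7.000·sin(180°/12) = 43.48 mm); Keeping only the common overlap: the r=7 cylinder at (-1, -4) lies inside the r=12 cylinder, so the common part is the r=7 cylinder at (-1, -4) itself — boundary = 43.48 mm; the cube at (6.5, 6) is absent (z outside [4.5, 12]); Combining (union): only the result so far is present, so the union is just that shape — boundary = 43.48 mm. Overall, the cross-section is a single solid region. Total boundary length (outer) = 43.48 mm.

43.48 mm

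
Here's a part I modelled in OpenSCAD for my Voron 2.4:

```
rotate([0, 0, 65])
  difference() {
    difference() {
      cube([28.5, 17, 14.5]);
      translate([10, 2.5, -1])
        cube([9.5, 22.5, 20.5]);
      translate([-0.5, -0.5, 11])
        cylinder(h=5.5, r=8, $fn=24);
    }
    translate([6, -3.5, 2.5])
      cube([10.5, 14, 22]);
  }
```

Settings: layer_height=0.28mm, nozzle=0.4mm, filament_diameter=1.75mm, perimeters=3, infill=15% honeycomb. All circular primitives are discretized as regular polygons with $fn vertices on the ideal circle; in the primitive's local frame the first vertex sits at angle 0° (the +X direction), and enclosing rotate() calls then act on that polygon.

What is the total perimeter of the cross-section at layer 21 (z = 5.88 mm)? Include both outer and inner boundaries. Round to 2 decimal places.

112.00 mm

At z = 5.88 mm: the 28.5×17 cube contributes its full rectangle (perimeter 91.00 mm); the cube at (10, 2.5) (footprint 9.5×22.5) is included at this height (perimeter 64.00 mm); the cylinder at (-0.5, -0.5) does not reach this height (z outside [11, 16.5]); After the difference (first − rest): starting from the 28.5×17 cube, the 9.5×22.5 cube at (10, 2.5) partially overlaps it — only the 137.75 mm² overlap (of its 213.75 mm²) is removed, clipping the outline — boundary = 120.00 mm; the cube at (6, -3.5) is present — its section is the full 10.5×14 rectangle (perimeter 49.00 mm); Taking the first minus the rest: starting from that combined region, the 10.5×14 cube at (6, -3.5) partially overlaps it — only the 58.25 mm² overlap (of its 147.00 mm²) is removed, clipping the outline — boundary = 112.00 mm; (rotated 65° about Z; rotation is an isometry so areas/perimeters/island counts are preserved). Overall, the cross-section has 2 separate islands. Total boundary length (outer) = 112.00 mm.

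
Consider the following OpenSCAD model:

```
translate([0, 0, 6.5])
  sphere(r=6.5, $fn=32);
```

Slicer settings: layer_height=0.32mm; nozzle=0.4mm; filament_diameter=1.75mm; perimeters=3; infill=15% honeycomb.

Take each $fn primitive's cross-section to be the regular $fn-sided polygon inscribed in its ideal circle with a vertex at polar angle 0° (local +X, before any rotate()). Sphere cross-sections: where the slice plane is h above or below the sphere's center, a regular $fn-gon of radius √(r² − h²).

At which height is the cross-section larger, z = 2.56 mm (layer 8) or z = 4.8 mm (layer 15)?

Layer 8 (z = 2.56): the r=6.5 sphere contributes a regular 32-gon of circumradius √(6.5²−3.94²) = 5.170 (area = (32/2)·5.170²·sin(360°/32) = 83.42 mm²). So its area = 83.42 mm². Layer 15 (z = 4.8): the sphere: section is a regular 32-gon, circumradius = √(r²−h²) = √(6.5²−1.7²) = 6.274 (area = (32/2)·6.274²·sin(360°/32) = 122.86 mm²). So its area = 122.86 mm². Layer 15 is larger (122.86 vs 83.42 mm²).

layer 15 (z = 4.8 mm)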